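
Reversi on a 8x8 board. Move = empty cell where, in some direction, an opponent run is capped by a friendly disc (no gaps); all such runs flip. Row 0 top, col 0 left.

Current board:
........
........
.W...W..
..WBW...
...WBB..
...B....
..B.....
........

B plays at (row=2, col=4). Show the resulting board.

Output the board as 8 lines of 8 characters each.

Answer: ........
........
.W..BW..
..WBB...
...WBB..
...B....
..B.....
........

Derivation:
Place B at (2,4); scan 8 dirs for brackets.
Dir NW: first cell '.' (not opp) -> no flip
Dir N: first cell '.' (not opp) -> no flip
Dir NE: first cell '.' (not opp) -> no flip
Dir W: first cell '.' (not opp) -> no flip
Dir E: opp run (2,5), next='.' -> no flip
Dir SW: first cell 'B' (not opp) -> no flip
Dir S: opp run (3,4) capped by B -> flip
Dir SE: first cell '.' (not opp) -> no flip
All flips: (3,4)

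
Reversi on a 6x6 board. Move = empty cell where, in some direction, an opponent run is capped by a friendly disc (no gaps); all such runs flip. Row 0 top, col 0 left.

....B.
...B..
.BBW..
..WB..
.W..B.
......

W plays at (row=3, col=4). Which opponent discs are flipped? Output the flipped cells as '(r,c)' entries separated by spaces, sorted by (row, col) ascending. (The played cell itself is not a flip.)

Dir NW: first cell 'W' (not opp) -> no flip
Dir N: first cell '.' (not opp) -> no flip
Dir NE: first cell '.' (not opp) -> no flip
Dir W: opp run (3,3) capped by W -> flip
Dir E: first cell '.' (not opp) -> no flip
Dir SW: first cell '.' (not opp) -> no flip
Dir S: opp run (4,4), next='.' -> no flip
Dir SE: first cell '.' (not opp) -> no flip

Answer: (3,3)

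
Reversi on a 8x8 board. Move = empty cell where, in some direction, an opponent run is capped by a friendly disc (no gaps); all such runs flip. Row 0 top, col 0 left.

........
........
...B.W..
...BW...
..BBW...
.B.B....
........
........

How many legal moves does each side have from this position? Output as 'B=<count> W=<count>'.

-- B to move --
(1,4): no bracket -> illegal
(1,5): no bracket -> illegal
(1,6): flips 2 -> legal
(2,4): no bracket -> illegal
(2,6): no bracket -> illegal
(3,5): flips 2 -> legal
(3,6): no bracket -> illegal
(4,5): flips 2 -> legal
(5,4): no bracket -> illegal
(5,5): flips 1 -> legal
B mobility = 4
-- W to move --
(1,2): flips 1 -> legal
(1,3): no bracket -> illegal
(1,4): no bracket -> illegal
(2,2): flips 1 -> legal
(2,4): no bracket -> illegal
(3,1): no bracket -> illegal
(3,2): flips 1 -> legal
(4,0): no bracket -> illegal
(4,1): flips 2 -> legal
(5,0): no bracket -> illegal
(5,2): flips 1 -> legal
(5,4): no bracket -> illegal
(6,0): no bracket -> illegal
(6,1): no bracket -> illegal
(6,2): flips 1 -> legal
(6,3): no bracket -> illegal
(6,4): no bracket -> illegal
W mobility = 6

Answer: B=4 W=6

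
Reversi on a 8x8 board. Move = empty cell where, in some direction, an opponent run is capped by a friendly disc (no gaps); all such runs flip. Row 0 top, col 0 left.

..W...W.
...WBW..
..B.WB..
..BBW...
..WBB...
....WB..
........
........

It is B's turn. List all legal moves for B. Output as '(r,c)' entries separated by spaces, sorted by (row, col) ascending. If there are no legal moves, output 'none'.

(0,1): no bracket -> illegal
(0,3): no bracket -> illegal
(0,4): flips 1 -> legal
(0,5): flips 1 -> legal
(0,7): no bracket -> illegal
(1,1): no bracket -> illegal
(1,2): flips 1 -> legal
(1,6): flips 1 -> legal
(1,7): no bracket -> illegal
(2,3): flips 1 -> legal
(2,6): no bracket -> illegal
(3,1): no bracket -> illegal
(3,5): flips 1 -> legal
(4,1): flips 1 -> legal
(4,5): no bracket -> illegal
(5,1): flips 1 -> legal
(5,2): flips 1 -> legal
(5,3): flips 1 -> legal
(6,3): no bracket -> illegal
(6,4): flips 1 -> legal
(6,5): flips 1 -> legal

Answer: (0,4) (0,5) (1,2) (1,6) (2,3) (3,5) (4,1) (5,1) (5,2) (5,3) (6,4) (6,5)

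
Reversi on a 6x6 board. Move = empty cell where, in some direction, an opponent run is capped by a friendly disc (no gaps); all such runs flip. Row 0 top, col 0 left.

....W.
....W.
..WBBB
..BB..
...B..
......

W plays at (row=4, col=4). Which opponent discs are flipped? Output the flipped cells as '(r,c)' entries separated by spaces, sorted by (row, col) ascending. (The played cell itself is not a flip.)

Answer: (3,3)

Derivation:
Dir NW: opp run (3,3) capped by W -> flip
Dir N: first cell '.' (not opp) -> no flip
Dir NE: first cell '.' (not opp) -> no flip
Dir W: opp run (4,3), next='.' -> no flip
Dir E: first cell '.' (not opp) -> no flip
Dir SW: first cell '.' (not opp) -> no flip
Dir S: first cell '.' (not opp) -> no flip
Dir SE: first cell '.' (not opp) -> no flip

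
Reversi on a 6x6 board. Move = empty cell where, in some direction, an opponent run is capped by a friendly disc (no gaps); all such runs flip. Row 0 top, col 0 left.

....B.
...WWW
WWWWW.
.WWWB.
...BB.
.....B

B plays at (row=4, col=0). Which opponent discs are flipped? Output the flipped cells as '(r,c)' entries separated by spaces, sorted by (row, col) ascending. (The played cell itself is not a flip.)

Dir NW: edge -> no flip
Dir N: first cell '.' (not opp) -> no flip
Dir NE: opp run (3,1) (2,2) (1,3) capped by B -> flip
Dir W: edge -> no flip
Dir E: first cell '.' (not opp) -> no flip
Dir SW: edge -> no flip
Dir S: first cell '.' (not opp) -> no flip
Dir SE: first cell '.' (not opp) -> no flip

Answer: (1,3) (2,2) (3,1)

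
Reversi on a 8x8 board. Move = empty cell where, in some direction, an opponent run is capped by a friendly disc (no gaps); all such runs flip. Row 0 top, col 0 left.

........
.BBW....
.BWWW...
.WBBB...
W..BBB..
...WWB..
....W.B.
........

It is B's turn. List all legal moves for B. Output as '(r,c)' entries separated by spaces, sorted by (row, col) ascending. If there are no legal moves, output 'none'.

(0,2): no bracket -> illegal
(0,3): flips 2 -> legal
(0,4): no bracket -> illegal
(1,4): flips 3 -> legal
(1,5): flips 1 -> legal
(2,0): no bracket -> illegal
(2,5): flips 3 -> legal
(3,0): flips 1 -> legal
(3,5): no bracket -> illegal
(4,1): flips 1 -> legal
(4,2): no bracket -> illegal
(5,0): no bracket -> illegal
(5,1): no bracket -> illegal
(5,2): flips 2 -> legal
(6,2): flips 1 -> legal
(6,3): flips 2 -> legal
(6,5): flips 1 -> legal
(7,3): flips 1 -> legal
(7,4): flips 2 -> legal
(7,5): no bracket -> illegal

Answer: (0,3) (1,4) (1,5) (2,5) (3,0) (4,1) (5,2) (6,2) (6,3) (6,5) (7,3) (7,4)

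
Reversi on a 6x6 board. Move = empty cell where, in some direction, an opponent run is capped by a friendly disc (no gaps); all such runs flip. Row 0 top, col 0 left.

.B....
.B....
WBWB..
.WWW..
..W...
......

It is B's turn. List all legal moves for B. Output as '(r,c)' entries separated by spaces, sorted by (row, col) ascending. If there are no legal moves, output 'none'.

(1,0): no bracket -> illegal
(1,2): no bracket -> illegal
(1,3): no bracket -> illegal
(2,4): no bracket -> illegal
(3,0): no bracket -> illegal
(3,4): no bracket -> illegal
(4,0): no bracket -> illegal
(4,1): flips 2 -> legal
(4,3): flips 2 -> legal
(4,4): flips 2 -> legal
(5,1): no bracket -> illegal
(5,2): no bracket -> illegal
(5,3): no bracket -> illegal

Answer: (4,1) (4,3) (4,4)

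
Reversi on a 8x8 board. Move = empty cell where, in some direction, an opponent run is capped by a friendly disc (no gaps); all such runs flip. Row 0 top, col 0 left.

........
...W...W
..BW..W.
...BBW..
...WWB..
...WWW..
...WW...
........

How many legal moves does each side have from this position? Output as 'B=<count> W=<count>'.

-- B to move --
(0,2): no bracket -> illegal
(0,3): flips 2 -> legal
(0,4): flips 1 -> legal
(0,6): no bracket -> illegal
(0,7): no bracket -> illegal
(1,2): flips 1 -> legal
(1,4): no bracket -> illegal
(1,5): no bracket -> illegal
(1,6): no bracket -> illegal
(2,4): flips 1 -> legal
(2,5): flips 1 -> legal
(2,7): no bracket -> illegal
(3,2): no bracket -> illegal
(3,6): flips 1 -> legal
(3,7): no bracket -> illegal
(4,2): flips 2 -> legal
(4,6): no bracket -> illegal
(5,2): flips 1 -> legal
(5,6): no bracket -> illegal
(6,2): no bracket -> illegal
(6,5): flips 1 -> legal
(6,6): flips 2 -> legal
(7,2): flips 2 -> legal
(7,3): flips 3 -> legal
(7,4): flips 3 -> legal
(7,5): no bracket -> illegal
B mobility = 13
-- W to move --
(1,1): flips 2 -> legal
(1,2): no bracket -> illegal
(2,1): flips 1 -> legal
(2,4): flips 1 -> legal
(2,5): flips 1 -> legal
(3,1): flips 1 -> legal
(3,2): flips 2 -> legal
(3,6): flips 1 -> legal
(4,2): no bracket -> illegal
(4,6): flips 1 -> legal
(5,6): flips 2 -> legal
W mobility = 9

Answer: B=13 W=9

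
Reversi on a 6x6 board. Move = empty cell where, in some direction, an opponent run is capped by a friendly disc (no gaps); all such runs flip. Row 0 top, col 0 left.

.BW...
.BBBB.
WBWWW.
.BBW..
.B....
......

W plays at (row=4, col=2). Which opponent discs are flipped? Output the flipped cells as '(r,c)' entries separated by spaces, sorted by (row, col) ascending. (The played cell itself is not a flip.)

Dir NW: opp run (3,1) capped by W -> flip
Dir N: opp run (3,2) capped by W -> flip
Dir NE: first cell 'W' (not opp) -> no flip
Dir W: opp run (4,1), next='.' -> no flip
Dir E: first cell '.' (not opp) -> no flip
Dir SW: first cell '.' (not opp) -> no flip
Dir S: first cell '.' (not opp) -> no flip
Dir SE: first cell '.' (not opp) -> no flip

Answer: (3,1) (3,2)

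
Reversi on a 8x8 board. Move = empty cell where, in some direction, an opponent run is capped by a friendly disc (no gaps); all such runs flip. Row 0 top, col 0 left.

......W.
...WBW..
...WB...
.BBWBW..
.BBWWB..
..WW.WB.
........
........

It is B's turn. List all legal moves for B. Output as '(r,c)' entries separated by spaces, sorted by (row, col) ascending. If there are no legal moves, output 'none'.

Answer: (0,2) (1,2) (1,6) (2,2) (2,5) (3,6) (4,6) (5,4) (6,1) (6,2) (6,3) (6,4) (6,5)

Derivation:
(0,2): flips 1 -> legal
(0,3): no bracket -> illegal
(0,4): no bracket -> illegal
(0,5): no bracket -> illegal
(0,7): no bracket -> illegal
(1,2): flips 2 -> legal
(1,6): flips 1 -> legal
(1,7): no bracket -> illegal
(2,2): flips 1 -> legal
(2,5): flips 1 -> legal
(2,6): no bracket -> illegal
(3,6): flips 1 -> legal
(4,6): flips 1 -> legal
(5,1): no bracket -> illegal
(5,4): flips 3 -> legal
(6,1): flips 2 -> legal
(6,2): flips 1 -> legal
(6,3): flips 1 -> legal
(6,4): flips 1 -> legal
(6,5): flips 1 -> legal
(6,6): no bracket -> illegal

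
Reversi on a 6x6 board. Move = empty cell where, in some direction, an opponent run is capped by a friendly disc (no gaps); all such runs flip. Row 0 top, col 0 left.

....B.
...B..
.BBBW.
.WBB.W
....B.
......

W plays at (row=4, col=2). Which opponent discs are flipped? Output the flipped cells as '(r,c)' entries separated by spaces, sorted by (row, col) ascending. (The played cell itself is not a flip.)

Dir NW: first cell 'W' (not opp) -> no flip
Dir N: opp run (3,2) (2,2), next='.' -> no flip
Dir NE: opp run (3,3) capped by W -> flip
Dir W: first cell '.' (not opp) -> no flip
Dir E: first cell '.' (not opp) -> no flip
Dir SW: first cell '.' (not opp) -> no flip
Dir S: first cell '.' (not opp) -> no flip
Dir SE: first cell '.' (not opp) -> no flip

Answer: (3,3)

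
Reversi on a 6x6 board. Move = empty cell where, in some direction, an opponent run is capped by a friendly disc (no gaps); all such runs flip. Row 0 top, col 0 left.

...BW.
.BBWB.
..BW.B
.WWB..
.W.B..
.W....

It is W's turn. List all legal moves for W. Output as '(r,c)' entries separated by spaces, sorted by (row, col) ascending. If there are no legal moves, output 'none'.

(0,0): no bracket -> illegal
(0,1): flips 1 -> legal
(0,2): flips 3 -> legal
(0,5): flips 1 -> legal
(1,0): flips 2 -> legal
(1,5): flips 1 -> legal
(2,0): no bracket -> illegal
(2,1): flips 1 -> legal
(2,4): flips 1 -> legal
(3,4): flips 1 -> legal
(3,5): no bracket -> illegal
(4,2): no bracket -> illegal
(4,4): no bracket -> illegal
(5,2): no bracket -> illegal
(5,3): flips 2 -> legal
(5,4): flips 1 -> legal

Answer: (0,1) (0,2) (0,5) (1,0) (1,5) (2,1) (2,4) (3,4) (5,3) (5,4)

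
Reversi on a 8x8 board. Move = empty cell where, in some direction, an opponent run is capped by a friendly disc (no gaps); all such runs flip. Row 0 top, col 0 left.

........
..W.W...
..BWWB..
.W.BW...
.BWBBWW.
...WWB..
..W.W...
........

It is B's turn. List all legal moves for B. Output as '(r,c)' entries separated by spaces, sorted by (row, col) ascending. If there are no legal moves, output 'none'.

(0,1): no bracket -> illegal
(0,2): flips 1 -> legal
(0,3): flips 1 -> legal
(0,4): flips 3 -> legal
(0,5): no bracket -> illegal
(1,1): no bracket -> illegal
(1,3): flips 1 -> legal
(1,5): flips 1 -> legal
(2,0): no bracket -> illegal
(2,1): flips 1 -> legal
(3,0): no bracket -> illegal
(3,2): no bracket -> illegal
(3,5): flips 2 -> legal
(3,6): no bracket -> illegal
(3,7): flips 1 -> legal
(4,0): flips 1 -> legal
(4,7): flips 2 -> legal
(5,1): flips 1 -> legal
(5,2): flips 2 -> legal
(5,6): no bracket -> illegal
(5,7): no bracket -> illegal
(6,1): no bracket -> illegal
(6,3): flips 1 -> legal
(6,5): flips 1 -> legal
(7,1): flips 2 -> legal
(7,2): no bracket -> illegal
(7,3): flips 1 -> legal
(7,4): flips 2 -> legal
(7,5): no bracket -> illegal

Answer: (0,2) (0,3) (0,4) (1,3) (1,5) (2,1) (3,5) (3,7) (4,0) (4,7) (5,1) (5,2) (6,3) (6,5) (7,1) (7,3) (7,4)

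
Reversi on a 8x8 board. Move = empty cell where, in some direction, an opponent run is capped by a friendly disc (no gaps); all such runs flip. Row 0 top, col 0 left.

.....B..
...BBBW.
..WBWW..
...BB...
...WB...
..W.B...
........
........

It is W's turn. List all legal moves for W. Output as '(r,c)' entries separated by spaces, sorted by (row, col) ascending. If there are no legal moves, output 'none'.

Answer: (0,2) (0,3) (0,4) (0,6) (1,2) (4,2) (4,5) (5,5) (6,4) (6,5)

Derivation:
(0,2): flips 1 -> legal
(0,3): flips 4 -> legal
(0,4): flips 2 -> legal
(0,6): flips 1 -> legal
(1,2): flips 3 -> legal
(2,6): no bracket -> illegal
(3,2): no bracket -> illegal
(3,5): no bracket -> illegal
(4,2): flips 1 -> legal
(4,5): flips 1 -> legal
(5,3): no bracket -> illegal
(5,5): flips 2 -> legal
(6,3): no bracket -> illegal
(6,4): flips 3 -> legal
(6,5): flips 1 -> legal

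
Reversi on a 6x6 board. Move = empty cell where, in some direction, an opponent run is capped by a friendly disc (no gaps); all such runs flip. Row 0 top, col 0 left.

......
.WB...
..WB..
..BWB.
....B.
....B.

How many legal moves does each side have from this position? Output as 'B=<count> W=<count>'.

-- B to move --
(0,0): flips 3 -> legal
(0,1): no bracket -> illegal
(0,2): no bracket -> illegal
(1,0): flips 1 -> legal
(1,3): no bracket -> illegal
(2,0): no bracket -> illegal
(2,1): flips 1 -> legal
(2,4): no bracket -> illegal
(3,1): no bracket -> illegal
(4,2): no bracket -> illegal
(4,3): flips 1 -> legal
B mobility = 4
-- W to move --
(0,1): no bracket -> illegal
(0,2): flips 1 -> legal
(0,3): no bracket -> illegal
(1,3): flips 2 -> legal
(1,4): no bracket -> illegal
(2,1): no bracket -> illegal
(2,4): flips 1 -> legal
(2,5): no bracket -> illegal
(3,1): flips 1 -> legal
(3,5): flips 1 -> legal
(4,1): no bracket -> illegal
(4,2): flips 1 -> legal
(4,3): no bracket -> illegal
(4,5): no bracket -> illegal
(5,3): no bracket -> illegal
(5,5): flips 1 -> legal
W mobility = 7

Answer: B=4 W=7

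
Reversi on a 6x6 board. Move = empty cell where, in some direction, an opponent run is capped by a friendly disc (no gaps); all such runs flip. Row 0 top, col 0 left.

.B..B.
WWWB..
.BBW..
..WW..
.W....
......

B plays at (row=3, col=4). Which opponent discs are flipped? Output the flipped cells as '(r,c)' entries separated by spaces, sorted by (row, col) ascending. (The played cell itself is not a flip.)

Dir NW: opp run (2,3) (1,2) capped by B -> flip
Dir N: first cell '.' (not opp) -> no flip
Dir NE: first cell '.' (not opp) -> no flip
Dir W: opp run (3,3) (3,2), next='.' -> no flip
Dir E: first cell '.' (not opp) -> no flip
Dir SW: first cell '.' (not opp) -> no flip
Dir S: first cell '.' (not opp) -> no flip
Dir SE: first cell '.' (not opp) -> no flip

Answer: (1,2) (2,3)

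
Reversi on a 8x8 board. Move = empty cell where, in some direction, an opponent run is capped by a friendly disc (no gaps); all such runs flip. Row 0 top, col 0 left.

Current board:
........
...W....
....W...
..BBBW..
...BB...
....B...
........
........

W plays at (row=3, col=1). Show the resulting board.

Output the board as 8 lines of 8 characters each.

Place W at (3,1); scan 8 dirs for brackets.
Dir NW: first cell '.' (not opp) -> no flip
Dir N: first cell '.' (not opp) -> no flip
Dir NE: first cell '.' (not opp) -> no flip
Dir W: first cell '.' (not opp) -> no flip
Dir E: opp run (3,2) (3,3) (3,4) capped by W -> flip
Dir SW: first cell '.' (not opp) -> no flip
Dir S: first cell '.' (not opp) -> no flip
Dir SE: first cell '.' (not opp) -> no flip
All flips: (3,2) (3,3) (3,4)

Answer: ........
...W....
....W...
.WWWWW..
...BB...
....B...
........
........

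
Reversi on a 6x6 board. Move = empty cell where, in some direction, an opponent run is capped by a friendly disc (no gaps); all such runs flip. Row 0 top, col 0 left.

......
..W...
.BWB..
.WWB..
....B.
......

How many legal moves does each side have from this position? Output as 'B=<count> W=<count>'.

Answer: B=6 W=8

Derivation:
-- B to move --
(0,1): flips 1 -> legal
(0,2): no bracket -> illegal
(0,3): flips 1 -> legal
(1,1): flips 1 -> legal
(1,3): no bracket -> illegal
(2,0): no bracket -> illegal
(3,0): flips 2 -> legal
(4,0): no bracket -> illegal
(4,1): flips 2 -> legal
(4,2): no bracket -> illegal
(4,3): flips 1 -> legal
B mobility = 6
-- W to move --
(1,0): flips 1 -> legal
(1,1): flips 1 -> legal
(1,3): no bracket -> illegal
(1,4): flips 1 -> legal
(2,0): flips 1 -> legal
(2,4): flips 1 -> legal
(3,0): flips 1 -> legal
(3,4): flips 2 -> legal
(3,5): no bracket -> illegal
(4,2): no bracket -> illegal
(4,3): no bracket -> illegal
(4,5): no bracket -> illegal
(5,3): no bracket -> illegal
(5,4): no bracket -> illegal
(5,5): flips 2 -> legal
W mobility = 8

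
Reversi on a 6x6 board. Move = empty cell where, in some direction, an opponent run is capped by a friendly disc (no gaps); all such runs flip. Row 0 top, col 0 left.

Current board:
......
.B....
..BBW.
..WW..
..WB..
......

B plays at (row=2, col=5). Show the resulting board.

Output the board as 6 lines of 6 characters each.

Answer: ......
.B....
..BBBB
..WW..
..WB..
......

Derivation:
Place B at (2,5); scan 8 dirs for brackets.
Dir NW: first cell '.' (not opp) -> no flip
Dir N: first cell '.' (not opp) -> no flip
Dir NE: edge -> no flip
Dir W: opp run (2,4) capped by B -> flip
Dir E: edge -> no flip
Dir SW: first cell '.' (not opp) -> no flip
Dir S: first cell '.' (not opp) -> no flip
Dir SE: edge -> no flip
All flips: (2,4)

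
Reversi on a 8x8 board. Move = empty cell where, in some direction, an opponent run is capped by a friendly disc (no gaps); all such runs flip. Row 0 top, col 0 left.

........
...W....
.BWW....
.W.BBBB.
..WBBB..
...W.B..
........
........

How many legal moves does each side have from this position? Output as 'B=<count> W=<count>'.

Answer: B=8 W=7

Derivation:
-- B to move --
(0,2): no bracket -> illegal
(0,3): flips 2 -> legal
(0,4): no bracket -> illegal
(1,1): flips 1 -> legal
(1,2): flips 1 -> legal
(1,4): no bracket -> illegal
(2,0): no bracket -> illegal
(2,4): flips 2 -> legal
(3,0): no bracket -> illegal
(3,2): no bracket -> illegal
(4,0): no bracket -> illegal
(4,1): flips 2 -> legal
(5,1): flips 1 -> legal
(5,2): no bracket -> illegal
(5,4): no bracket -> illegal
(6,2): flips 1 -> legal
(6,3): flips 1 -> legal
(6,4): no bracket -> illegal
B mobility = 8
-- W to move --
(1,0): no bracket -> illegal
(1,1): flips 1 -> legal
(1,2): no bracket -> illegal
(2,0): flips 1 -> legal
(2,4): flips 1 -> legal
(2,5): no bracket -> illegal
(2,6): flips 2 -> legal
(2,7): no bracket -> illegal
(3,0): no bracket -> illegal
(3,2): no bracket -> illegal
(3,7): no bracket -> illegal
(4,6): flips 3 -> legal
(4,7): no bracket -> illegal
(5,2): no bracket -> illegal
(5,4): no bracket -> illegal
(5,6): flips 2 -> legal
(6,4): no bracket -> illegal
(6,5): no bracket -> illegal
(6,6): flips 3 -> legal
W mobility = 7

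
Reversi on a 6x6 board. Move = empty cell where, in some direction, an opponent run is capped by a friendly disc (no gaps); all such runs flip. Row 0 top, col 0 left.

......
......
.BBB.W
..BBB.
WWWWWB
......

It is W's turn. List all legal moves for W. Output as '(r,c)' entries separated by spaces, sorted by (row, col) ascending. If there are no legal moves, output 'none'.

(1,0): flips 2 -> legal
(1,1): flips 2 -> legal
(1,2): flips 2 -> legal
(1,3): flips 2 -> legal
(1,4): flips 2 -> legal
(2,0): no bracket -> illegal
(2,4): flips 2 -> legal
(3,0): no bracket -> illegal
(3,1): no bracket -> illegal
(3,5): no bracket -> illegal
(5,4): no bracket -> illegal
(5,5): no bracket -> illegal

Answer: (1,0) (1,1) (1,2) (1,3) (1,4) (2,4)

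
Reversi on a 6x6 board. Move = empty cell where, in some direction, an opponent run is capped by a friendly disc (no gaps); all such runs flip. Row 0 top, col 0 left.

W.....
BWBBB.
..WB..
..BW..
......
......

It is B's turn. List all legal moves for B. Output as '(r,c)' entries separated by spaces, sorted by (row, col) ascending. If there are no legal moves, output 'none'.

(0,1): no bracket -> illegal
(0,2): no bracket -> illegal
(2,0): no bracket -> illegal
(2,1): flips 1 -> legal
(2,4): no bracket -> illegal
(3,1): flips 1 -> legal
(3,4): flips 1 -> legal
(4,2): no bracket -> illegal
(4,3): flips 1 -> legal
(4,4): no bracket -> illegal

Answer: (2,1) (3,1) (3,4) (4,3)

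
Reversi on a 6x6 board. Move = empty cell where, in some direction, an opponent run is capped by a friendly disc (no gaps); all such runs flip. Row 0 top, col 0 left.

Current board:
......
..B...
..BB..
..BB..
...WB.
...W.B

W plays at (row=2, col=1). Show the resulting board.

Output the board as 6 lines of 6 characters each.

Answer: ......
..B...
.WBB..
..WB..
...WB.
...W.B

Derivation:
Place W at (2,1); scan 8 dirs for brackets.
Dir NW: first cell '.' (not opp) -> no flip
Dir N: first cell '.' (not opp) -> no flip
Dir NE: opp run (1,2), next='.' -> no flip
Dir W: first cell '.' (not opp) -> no flip
Dir E: opp run (2,2) (2,3), next='.' -> no flip
Dir SW: first cell '.' (not opp) -> no flip
Dir S: first cell '.' (not opp) -> no flip
Dir SE: opp run (3,2) capped by W -> flip
All flips: (3,2)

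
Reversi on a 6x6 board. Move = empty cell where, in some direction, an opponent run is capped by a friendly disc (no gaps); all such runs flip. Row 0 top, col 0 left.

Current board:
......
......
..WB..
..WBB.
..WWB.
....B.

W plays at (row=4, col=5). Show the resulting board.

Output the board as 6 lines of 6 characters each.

Answer: ......
......
..WB..
..WBB.
..WWWW
....B.

Derivation:
Place W at (4,5); scan 8 dirs for brackets.
Dir NW: opp run (3,4) (2,3), next='.' -> no flip
Dir N: first cell '.' (not opp) -> no flip
Dir NE: edge -> no flip
Dir W: opp run (4,4) capped by W -> flip
Dir E: edge -> no flip
Dir SW: opp run (5,4), next=edge -> no flip
Dir S: first cell '.' (not opp) -> no flip
Dir SE: edge -> no flip
All flips: (4,4)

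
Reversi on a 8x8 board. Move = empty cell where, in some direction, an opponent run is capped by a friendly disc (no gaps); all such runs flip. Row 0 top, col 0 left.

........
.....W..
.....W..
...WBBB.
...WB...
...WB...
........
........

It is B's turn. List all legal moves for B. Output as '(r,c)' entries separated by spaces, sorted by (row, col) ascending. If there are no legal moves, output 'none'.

Answer: (0,5) (1,4) (1,6) (2,2) (3,2) (4,2) (5,2) (6,2)

Derivation:
(0,4): no bracket -> illegal
(0,5): flips 2 -> legal
(0,6): no bracket -> illegal
(1,4): flips 1 -> legal
(1,6): flips 1 -> legal
(2,2): flips 1 -> legal
(2,3): no bracket -> illegal
(2,4): no bracket -> illegal
(2,6): no bracket -> illegal
(3,2): flips 2 -> legal
(4,2): flips 1 -> legal
(5,2): flips 2 -> legal
(6,2): flips 1 -> legal
(6,3): no bracket -> illegal
(6,4): no bracket -> illegal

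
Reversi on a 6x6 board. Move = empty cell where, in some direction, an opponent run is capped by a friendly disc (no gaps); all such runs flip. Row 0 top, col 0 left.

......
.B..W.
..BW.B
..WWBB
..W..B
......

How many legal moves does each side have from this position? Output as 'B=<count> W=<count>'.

-- B to move --
(0,3): flips 1 -> legal
(0,4): no bracket -> illegal
(0,5): no bracket -> illegal
(1,2): flips 1 -> legal
(1,3): no bracket -> illegal
(1,5): no bracket -> illegal
(2,1): no bracket -> illegal
(2,4): flips 1 -> legal
(3,1): flips 2 -> legal
(4,1): no bracket -> illegal
(4,3): no bracket -> illegal
(4,4): flips 1 -> legal
(5,1): no bracket -> illegal
(5,2): flips 2 -> legal
(5,3): no bracket -> illegal
B mobility = 6
-- W to move --
(0,0): flips 2 -> legal
(0,1): no bracket -> illegal
(0,2): no bracket -> illegal
(1,0): no bracket -> illegal
(1,2): flips 1 -> legal
(1,3): no bracket -> illegal
(1,5): no bracket -> illegal
(2,0): no bracket -> illegal
(2,1): flips 1 -> legal
(2,4): no bracket -> illegal
(3,1): no bracket -> illegal
(4,3): no bracket -> illegal
(4,4): no bracket -> illegal
(5,4): no bracket -> illegal
(5,5): no bracket -> illegal
W mobility = 3

Answer: B=6 W=3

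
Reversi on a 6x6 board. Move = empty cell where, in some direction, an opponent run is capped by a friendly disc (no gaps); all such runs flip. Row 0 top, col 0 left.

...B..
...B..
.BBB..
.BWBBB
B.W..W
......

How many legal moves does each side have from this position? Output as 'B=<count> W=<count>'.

Answer: B=6 W=7

Derivation:
-- B to move --
(4,1): flips 1 -> legal
(4,3): flips 1 -> legal
(4,4): no bracket -> illegal
(5,1): flips 1 -> legal
(5,2): flips 2 -> legal
(5,3): flips 1 -> legal
(5,4): no bracket -> illegal
(5,5): flips 1 -> legal
B mobility = 6
-- W to move --
(0,2): no bracket -> illegal
(0,4): no bracket -> illegal
(1,0): flips 1 -> legal
(1,1): no bracket -> illegal
(1,2): flips 3 -> legal
(1,4): flips 1 -> legal
(2,0): flips 1 -> legal
(2,4): flips 1 -> legal
(2,5): flips 1 -> legal
(3,0): flips 1 -> legal
(4,1): no bracket -> illegal
(4,3): no bracket -> illegal
(4,4): no bracket -> illegal
(5,0): no bracket -> illegal
(5,1): no bracket -> illegal
W mobility = 7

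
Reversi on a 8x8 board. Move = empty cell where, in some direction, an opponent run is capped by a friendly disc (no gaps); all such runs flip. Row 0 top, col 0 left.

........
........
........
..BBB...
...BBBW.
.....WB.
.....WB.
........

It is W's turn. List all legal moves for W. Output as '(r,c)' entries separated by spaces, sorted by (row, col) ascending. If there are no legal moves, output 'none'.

Answer: (2,2) (3,5) (4,2) (4,7) (5,7) (6,7) (7,6) (7,7)

Derivation:
(2,1): no bracket -> illegal
(2,2): flips 2 -> legal
(2,3): no bracket -> illegal
(2,4): no bracket -> illegal
(2,5): no bracket -> illegal
(3,1): no bracket -> illegal
(3,5): flips 1 -> legal
(3,6): no bracket -> illegal
(4,1): no bracket -> illegal
(4,2): flips 3 -> legal
(4,7): flips 1 -> legal
(5,2): no bracket -> illegal
(5,3): no bracket -> illegal
(5,4): no bracket -> illegal
(5,7): flips 1 -> legal
(6,7): flips 1 -> legal
(7,5): no bracket -> illegal
(7,6): flips 2 -> legal
(7,7): flips 1 -> legal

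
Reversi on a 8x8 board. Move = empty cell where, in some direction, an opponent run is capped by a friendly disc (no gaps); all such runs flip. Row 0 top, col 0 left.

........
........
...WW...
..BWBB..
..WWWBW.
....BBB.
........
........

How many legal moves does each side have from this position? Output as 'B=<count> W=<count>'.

-- B to move --
(1,2): flips 1 -> legal
(1,3): flips 1 -> legal
(1,4): flips 2 -> legal
(1,5): no bracket -> illegal
(2,2): flips 2 -> legal
(2,5): no bracket -> illegal
(3,1): no bracket -> illegal
(3,6): flips 1 -> legal
(3,7): flips 1 -> legal
(4,1): flips 3 -> legal
(4,7): flips 1 -> legal
(5,1): no bracket -> illegal
(5,2): flips 2 -> legal
(5,3): flips 1 -> legal
(5,7): flips 1 -> legal
B mobility = 11
-- W to move --
(2,1): flips 1 -> legal
(2,2): flips 1 -> legal
(2,5): flips 1 -> legal
(2,6): flips 1 -> legal
(3,1): flips 1 -> legal
(3,6): flips 2 -> legal
(4,1): flips 1 -> legal
(4,7): no bracket -> illegal
(5,3): no bracket -> illegal
(5,7): no bracket -> illegal
(6,3): no bracket -> illegal
(6,4): flips 2 -> legal
(6,5): flips 1 -> legal
(6,6): flips 2 -> legal
(6,7): flips 3 -> legal
W mobility = 11

Answer: B=11 W=11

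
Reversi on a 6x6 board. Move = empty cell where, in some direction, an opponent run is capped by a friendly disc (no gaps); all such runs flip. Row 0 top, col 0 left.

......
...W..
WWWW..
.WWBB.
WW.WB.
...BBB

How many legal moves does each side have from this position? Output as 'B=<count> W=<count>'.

Answer: B=7 W=3

Derivation:
-- B to move --
(0,2): no bracket -> illegal
(0,3): flips 2 -> legal
(0,4): no bracket -> illegal
(1,0): flips 3 -> legal
(1,1): flips 1 -> legal
(1,2): flips 1 -> legal
(1,4): no bracket -> illegal
(2,4): no bracket -> illegal
(3,0): flips 2 -> legal
(4,2): flips 1 -> legal
(5,0): no bracket -> illegal
(5,1): no bracket -> illegal
(5,2): flips 1 -> legal
B mobility = 7
-- W to move --
(2,4): no bracket -> illegal
(2,5): flips 1 -> legal
(3,5): flips 2 -> legal
(4,2): no bracket -> illegal
(4,5): flips 2 -> legal
(5,2): no bracket -> illegal
W mobility = 3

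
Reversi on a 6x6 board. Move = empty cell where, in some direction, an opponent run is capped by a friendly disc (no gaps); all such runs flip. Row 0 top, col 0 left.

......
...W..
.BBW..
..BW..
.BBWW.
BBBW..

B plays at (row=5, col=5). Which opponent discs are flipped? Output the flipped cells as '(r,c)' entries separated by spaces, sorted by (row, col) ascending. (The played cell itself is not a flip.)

Answer: (3,3) (4,4)

Derivation:
Dir NW: opp run (4,4) (3,3) capped by B -> flip
Dir N: first cell '.' (not opp) -> no flip
Dir NE: edge -> no flip
Dir W: first cell '.' (not opp) -> no flip
Dir E: edge -> no flip
Dir SW: edge -> no flip
Dir S: edge -> no flip
Dir SE: edge -> no flip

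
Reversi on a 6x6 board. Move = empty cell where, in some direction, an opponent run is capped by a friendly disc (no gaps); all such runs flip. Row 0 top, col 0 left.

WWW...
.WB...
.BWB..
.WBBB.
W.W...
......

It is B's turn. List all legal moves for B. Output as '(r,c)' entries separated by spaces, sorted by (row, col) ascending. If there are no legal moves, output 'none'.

(0,3): no bracket -> illegal
(1,0): flips 1 -> legal
(1,3): no bracket -> illegal
(2,0): no bracket -> illegal
(3,0): flips 1 -> legal
(4,1): flips 1 -> legal
(4,3): no bracket -> illegal
(5,0): no bracket -> illegal
(5,1): flips 1 -> legal
(5,2): flips 1 -> legal
(5,3): no bracket -> illegal

Answer: (1,0) (3,0) (4,1) (5,1) (5,2)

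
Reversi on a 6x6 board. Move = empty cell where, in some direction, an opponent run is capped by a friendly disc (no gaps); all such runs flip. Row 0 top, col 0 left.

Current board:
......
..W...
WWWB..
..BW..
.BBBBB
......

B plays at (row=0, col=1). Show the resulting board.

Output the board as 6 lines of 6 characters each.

Place B at (0,1); scan 8 dirs for brackets.
Dir NW: edge -> no flip
Dir N: edge -> no flip
Dir NE: edge -> no flip
Dir W: first cell '.' (not opp) -> no flip
Dir E: first cell '.' (not opp) -> no flip
Dir SW: first cell '.' (not opp) -> no flip
Dir S: first cell '.' (not opp) -> no flip
Dir SE: opp run (1,2) capped by B -> flip
All flips: (1,2)

Answer: .B....
..B...
WWWB..
..BW..
.BBBBB
......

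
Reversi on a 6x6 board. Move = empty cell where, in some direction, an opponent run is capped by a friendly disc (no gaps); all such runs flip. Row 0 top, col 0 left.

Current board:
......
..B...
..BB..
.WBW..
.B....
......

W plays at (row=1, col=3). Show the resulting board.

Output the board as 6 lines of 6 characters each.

Place W at (1,3); scan 8 dirs for brackets.
Dir NW: first cell '.' (not opp) -> no flip
Dir N: first cell '.' (not opp) -> no flip
Dir NE: first cell '.' (not opp) -> no flip
Dir W: opp run (1,2), next='.' -> no flip
Dir E: first cell '.' (not opp) -> no flip
Dir SW: opp run (2,2) capped by W -> flip
Dir S: opp run (2,3) capped by W -> flip
Dir SE: first cell '.' (not opp) -> no flip
All flips: (2,2) (2,3)

Answer: ......
..BW..
..WW..
.WBW..
.B....
......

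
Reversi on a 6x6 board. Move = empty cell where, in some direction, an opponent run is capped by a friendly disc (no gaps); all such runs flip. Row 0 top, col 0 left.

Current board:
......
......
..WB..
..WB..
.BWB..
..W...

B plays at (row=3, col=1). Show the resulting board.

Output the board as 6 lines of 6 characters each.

Place B at (3,1); scan 8 dirs for brackets.
Dir NW: first cell '.' (not opp) -> no flip
Dir N: first cell '.' (not opp) -> no flip
Dir NE: opp run (2,2), next='.' -> no flip
Dir W: first cell '.' (not opp) -> no flip
Dir E: opp run (3,2) capped by B -> flip
Dir SW: first cell '.' (not opp) -> no flip
Dir S: first cell 'B' (not opp) -> no flip
Dir SE: opp run (4,2), next='.' -> no flip
All flips: (3,2)

Answer: ......
......
..WB..
.BBB..
.BWB..
..W...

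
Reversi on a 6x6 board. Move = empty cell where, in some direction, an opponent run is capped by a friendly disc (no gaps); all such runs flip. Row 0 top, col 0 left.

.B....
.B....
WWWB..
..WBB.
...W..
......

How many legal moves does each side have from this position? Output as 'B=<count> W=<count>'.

Answer: B=4 W=8

Derivation:
-- B to move --
(1,0): no bracket -> illegal
(1,2): no bracket -> illegal
(1,3): no bracket -> illegal
(3,0): no bracket -> illegal
(3,1): flips 2 -> legal
(4,1): flips 1 -> legal
(4,2): no bracket -> illegal
(4,4): no bracket -> illegal
(5,2): flips 1 -> legal
(5,3): flips 1 -> legal
(5,4): no bracket -> illegal
B mobility = 4
-- W to move --
(0,0): flips 1 -> legal
(0,2): flips 1 -> legal
(1,0): no bracket -> illegal
(1,2): no bracket -> illegal
(1,3): flips 2 -> legal
(1,4): flips 1 -> legal
(2,4): flips 1 -> legal
(2,5): flips 1 -> legal
(3,5): flips 2 -> legal
(4,2): no bracket -> illegal
(4,4): flips 1 -> legal
(4,5): no bracket -> illegal
W mobility = 8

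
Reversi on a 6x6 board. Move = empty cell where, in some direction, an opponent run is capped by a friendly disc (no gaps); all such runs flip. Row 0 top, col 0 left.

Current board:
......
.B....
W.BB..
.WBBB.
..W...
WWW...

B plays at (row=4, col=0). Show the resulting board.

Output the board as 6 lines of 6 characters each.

Place B at (4,0); scan 8 dirs for brackets.
Dir NW: edge -> no flip
Dir N: first cell '.' (not opp) -> no flip
Dir NE: opp run (3,1) capped by B -> flip
Dir W: edge -> no flip
Dir E: first cell '.' (not opp) -> no flip
Dir SW: edge -> no flip
Dir S: opp run (5,0), next=edge -> no flip
Dir SE: opp run (5,1), next=edge -> no flip
All flips: (3,1)

Answer: ......
.B....
W.BB..
.BBBB.
B.W...
WWW...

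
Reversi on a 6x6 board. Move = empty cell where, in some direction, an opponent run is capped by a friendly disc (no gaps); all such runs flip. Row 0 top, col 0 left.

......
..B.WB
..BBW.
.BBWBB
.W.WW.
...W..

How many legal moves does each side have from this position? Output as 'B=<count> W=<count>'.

-- B to move --
(0,3): no bracket -> illegal
(0,4): flips 2 -> legal
(0,5): flips 1 -> legal
(1,3): flips 2 -> legal
(2,5): flips 1 -> legal
(3,0): no bracket -> illegal
(4,0): no bracket -> illegal
(4,2): flips 2 -> legal
(4,5): no bracket -> illegal
(5,0): flips 1 -> legal
(5,1): flips 1 -> legal
(5,2): flips 1 -> legal
(5,4): flips 2 -> legal
(5,5): flips 2 -> legal
B mobility = 10
-- W to move --
(0,1): no bracket -> illegal
(0,2): no bracket -> illegal
(0,3): no bracket -> illegal
(0,4): no bracket -> illegal
(0,5): no bracket -> illegal
(1,1): flips 1 -> legal
(1,3): flips 1 -> legal
(2,0): no bracket -> illegal
(2,1): flips 4 -> legal
(2,5): flips 1 -> legal
(3,0): flips 2 -> legal
(4,0): no bracket -> illegal
(4,2): no bracket -> illegal
(4,5): no bracket -> illegal
W mobility = 5

Answer: B=10 W=5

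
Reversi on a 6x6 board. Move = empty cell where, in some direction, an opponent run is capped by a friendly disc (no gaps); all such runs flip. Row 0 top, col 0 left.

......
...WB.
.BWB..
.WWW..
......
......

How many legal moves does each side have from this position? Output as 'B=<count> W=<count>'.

Answer: B=4 W=6

Derivation:
-- B to move --
(0,2): no bracket -> illegal
(0,3): flips 1 -> legal
(0,4): no bracket -> illegal
(1,1): no bracket -> illegal
(1,2): flips 1 -> legal
(2,0): no bracket -> illegal
(2,4): no bracket -> illegal
(3,0): no bracket -> illegal
(3,4): no bracket -> illegal
(4,0): no bracket -> illegal
(4,1): flips 2 -> legal
(4,2): no bracket -> illegal
(4,3): flips 2 -> legal
(4,4): no bracket -> illegal
B mobility = 4
-- W to move --
(0,3): no bracket -> illegal
(0,4): no bracket -> illegal
(0,5): flips 2 -> legal
(1,0): flips 1 -> legal
(1,1): flips 1 -> legal
(1,2): no bracket -> illegal
(1,5): flips 1 -> legal
(2,0): flips 1 -> legal
(2,4): flips 1 -> legal
(2,5): no bracket -> illegal
(3,0): no bracket -> illegal
(3,4): no bracket -> illegal
W mobility = 6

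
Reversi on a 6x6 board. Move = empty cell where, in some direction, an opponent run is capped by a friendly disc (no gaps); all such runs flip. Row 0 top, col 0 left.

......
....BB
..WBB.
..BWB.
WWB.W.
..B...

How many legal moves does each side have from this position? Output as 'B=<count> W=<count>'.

Answer: B=6 W=8

Derivation:
-- B to move --
(1,1): no bracket -> illegal
(1,2): flips 1 -> legal
(1,3): no bracket -> illegal
(2,1): flips 1 -> legal
(3,0): flips 1 -> legal
(3,1): no bracket -> illegal
(3,5): no bracket -> illegal
(4,3): flips 1 -> legal
(4,5): no bracket -> illegal
(5,0): flips 1 -> legal
(5,1): no bracket -> illegal
(5,3): no bracket -> illegal
(5,4): flips 1 -> legal
(5,5): no bracket -> illegal
B mobility = 6
-- W to move --
(0,3): no bracket -> illegal
(0,4): flips 3 -> legal
(0,5): flips 3 -> legal
(1,2): no bracket -> illegal
(1,3): flips 1 -> legal
(2,1): no bracket -> illegal
(2,5): flips 2 -> legal
(3,1): flips 1 -> legal
(3,5): flips 1 -> legal
(4,3): flips 1 -> legal
(4,5): no bracket -> illegal
(5,1): flips 1 -> legal
(5,3): no bracket -> illegal
W mobility = 8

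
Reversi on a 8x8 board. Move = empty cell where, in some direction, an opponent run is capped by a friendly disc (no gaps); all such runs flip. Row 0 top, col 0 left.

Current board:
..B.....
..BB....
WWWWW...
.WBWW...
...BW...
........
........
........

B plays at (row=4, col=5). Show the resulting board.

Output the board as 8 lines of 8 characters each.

Place B at (4,5); scan 8 dirs for brackets.
Dir NW: opp run (3,4) (2,3) capped by B -> flip
Dir N: first cell '.' (not opp) -> no flip
Dir NE: first cell '.' (not opp) -> no flip
Dir W: opp run (4,4) capped by B -> flip
Dir E: first cell '.' (not opp) -> no flip
Dir SW: first cell '.' (not opp) -> no flip
Dir S: first cell '.' (not opp) -> no flip
Dir SE: first cell '.' (not opp) -> no flip
All flips: (2,3) (3,4) (4,4)

Answer: ..B.....
..BB....
WWWBW...
.WBWB...
...BBB..
........
........
........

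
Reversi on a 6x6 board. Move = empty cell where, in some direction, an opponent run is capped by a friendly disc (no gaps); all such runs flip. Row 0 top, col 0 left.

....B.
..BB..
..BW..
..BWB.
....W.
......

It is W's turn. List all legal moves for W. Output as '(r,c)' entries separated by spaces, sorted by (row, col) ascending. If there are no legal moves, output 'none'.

Answer: (0,1) (0,3) (1,1) (2,1) (2,4) (3,1) (3,5) (4,1) (4,5)

Derivation:
(0,1): flips 1 -> legal
(0,2): no bracket -> illegal
(0,3): flips 1 -> legal
(0,5): no bracket -> illegal
(1,1): flips 1 -> legal
(1,4): no bracket -> illegal
(1,5): no bracket -> illegal
(2,1): flips 1 -> legal
(2,4): flips 1 -> legal
(2,5): no bracket -> illegal
(3,1): flips 1 -> legal
(3,5): flips 1 -> legal
(4,1): flips 1 -> legal
(4,2): no bracket -> illegal
(4,3): no bracket -> illegal
(4,5): flips 1 -> legal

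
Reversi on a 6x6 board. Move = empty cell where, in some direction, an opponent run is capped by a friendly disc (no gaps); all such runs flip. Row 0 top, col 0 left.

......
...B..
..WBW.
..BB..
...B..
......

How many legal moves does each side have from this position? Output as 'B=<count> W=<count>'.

Answer: B=7 W=4

Derivation:
-- B to move --
(1,1): flips 1 -> legal
(1,2): flips 1 -> legal
(1,4): no bracket -> illegal
(1,5): flips 1 -> legal
(2,1): flips 1 -> legal
(2,5): flips 1 -> legal
(3,1): flips 1 -> legal
(3,4): no bracket -> illegal
(3,5): flips 1 -> legal
B mobility = 7
-- W to move --
(0,2): flips 1 -> legal
(0,3): no bracket -> illegal
(0,4): flips 1 -> legal
(1,2): no bracket -> illegal
(1,4): no bracket -> illegal
(2,1): no bracket -> illegal
(3,1): no bracket -> illegal
(3,4): no bracket -> illegal
(4,1): no bracket -> illegal
(4,2): flips 2 -> legal
(4,4): flips 1 -> legal
(5,2): no bracket -> illegal
(5,3): no bracket -> illegal
(5,4): no bracket -> illegal
W mobility = 4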